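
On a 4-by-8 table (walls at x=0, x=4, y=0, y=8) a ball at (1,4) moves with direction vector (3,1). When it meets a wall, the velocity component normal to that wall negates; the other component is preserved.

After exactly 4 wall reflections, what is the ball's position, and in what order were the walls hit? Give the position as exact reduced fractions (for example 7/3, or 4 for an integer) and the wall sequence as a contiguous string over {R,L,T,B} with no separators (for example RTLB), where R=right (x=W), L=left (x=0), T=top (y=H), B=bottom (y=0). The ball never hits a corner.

Final position: (3,8)
Wall sequence: RLRT

1. t=1 → R at (4,5); v=(-3,1)
2. t=4/3 → L at (0,19/3); v=(3,1)
3. t=4/3 → R at (4,23/3); v=(-3,1)
4. t=1/3 → T at (3,8); v=(-3,-1)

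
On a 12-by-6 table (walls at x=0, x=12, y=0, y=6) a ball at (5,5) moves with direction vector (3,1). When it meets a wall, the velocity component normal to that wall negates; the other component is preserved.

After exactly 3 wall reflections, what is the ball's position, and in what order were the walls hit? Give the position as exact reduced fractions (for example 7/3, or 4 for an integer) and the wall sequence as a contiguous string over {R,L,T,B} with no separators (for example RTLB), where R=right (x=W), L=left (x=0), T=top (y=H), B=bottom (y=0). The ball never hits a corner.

Final position: (0,2/3)
Wall sequence: TRL

1. t=1 → T at (8,6); v=(3,-1)
2. t=4/3 → R at (12,14/3); v=(-3,-1)
3. t=4 → L at (0,2/3); v=(3,-1)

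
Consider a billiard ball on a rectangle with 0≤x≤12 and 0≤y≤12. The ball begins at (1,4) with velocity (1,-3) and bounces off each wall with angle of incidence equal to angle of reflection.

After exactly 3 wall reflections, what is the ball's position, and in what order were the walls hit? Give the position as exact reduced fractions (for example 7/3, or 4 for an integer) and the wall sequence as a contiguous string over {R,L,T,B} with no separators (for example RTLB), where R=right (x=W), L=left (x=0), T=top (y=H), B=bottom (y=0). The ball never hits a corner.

Final position: (31/3,0)
Wall sequence: BTB

1. t=4/3 → B at (7/3,0); v=(1,3)
2. t=4 → T at (19/3,12); v=(1,-3)
3. t=4 → B at (31/3,0); v=(1,3)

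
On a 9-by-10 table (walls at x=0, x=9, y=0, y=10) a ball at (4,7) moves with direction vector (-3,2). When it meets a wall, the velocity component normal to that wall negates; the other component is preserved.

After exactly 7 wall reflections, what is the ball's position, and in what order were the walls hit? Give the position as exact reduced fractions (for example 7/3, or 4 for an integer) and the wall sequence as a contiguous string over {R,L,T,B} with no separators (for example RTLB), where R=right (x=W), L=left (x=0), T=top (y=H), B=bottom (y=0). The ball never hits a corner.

Final position: (11/2,10)
Wall sequence: LTRBLRT

1. t=4/3 → L at (0,29/3); v=(3,2)
2. t=1/6 → T at (1/2,10); v=(3,-2)
3. t=17/6 → R at (9,13/3); v=(-3,-2)
4. t=13/6 → B at (5/2,0); v=(-3,2)
5. t=5/6 → L at (0,5/3); v=(3,2)
6. t=3 → R at (9,23/3); v=(-3,2)
7. t=7/6 → T at (11/2,10); v=(-3,-2)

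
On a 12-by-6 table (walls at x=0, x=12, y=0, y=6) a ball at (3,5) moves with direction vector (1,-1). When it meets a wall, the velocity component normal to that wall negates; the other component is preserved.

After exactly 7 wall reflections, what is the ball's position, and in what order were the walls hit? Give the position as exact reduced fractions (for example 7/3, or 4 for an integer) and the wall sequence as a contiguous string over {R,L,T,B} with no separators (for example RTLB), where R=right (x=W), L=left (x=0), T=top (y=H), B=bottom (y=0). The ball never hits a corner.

1. t=5 → B at (8,0); v=(1,1)
2. t=4 → R at (12,4); v=(-1,1)
3. t=2 → T at (10,6); v=(-1,-1)
4. t=6 → B at (4,0); v=(-1,1)
5. t=4 → L at (0,4); v=(1,1)
6. t=2 → T at (2,6); v=(1,-1)
7. t=6 → B at (8,0); v=(1,1)

Final position: (8,0)
Wall sequence: BRTBLTB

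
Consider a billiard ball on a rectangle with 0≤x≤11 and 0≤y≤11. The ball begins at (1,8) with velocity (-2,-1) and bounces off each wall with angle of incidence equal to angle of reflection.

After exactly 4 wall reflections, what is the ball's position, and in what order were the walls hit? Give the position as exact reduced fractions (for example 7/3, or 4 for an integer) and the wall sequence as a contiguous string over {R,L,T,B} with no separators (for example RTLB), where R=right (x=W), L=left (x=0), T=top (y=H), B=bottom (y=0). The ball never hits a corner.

Final position: (0,7/2)
Wall sequence: LRBL

1. t=1/2 → L at (0,15/2); v=(2,-1)
2. t=11/2 → R at (11,2); v=(-2,-1)
3. t=2 → B at (7,0); v=(-2,1)
4. t=7/2 → L at (0,7/2); v=(2,1)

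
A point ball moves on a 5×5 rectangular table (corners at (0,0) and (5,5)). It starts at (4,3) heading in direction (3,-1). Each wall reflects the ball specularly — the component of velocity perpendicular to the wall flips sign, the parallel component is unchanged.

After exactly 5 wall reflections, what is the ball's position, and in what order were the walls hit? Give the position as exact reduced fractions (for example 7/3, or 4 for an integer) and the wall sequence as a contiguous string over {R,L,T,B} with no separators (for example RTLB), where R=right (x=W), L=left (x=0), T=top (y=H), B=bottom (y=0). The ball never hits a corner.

Final position: (0,7/3)
Wall sequence: RLBRL

1. t=1/3 → R at (5,8/3); v=(-3,-1)
2. t=5/3 → L at (0,1); v=(3,-1)
3. t=1 → B at (3,0); v=(3,1)
4. t=2/3 → R at (5,2/3); v=(-3,1)
5. t=5/3 → L at (0,7/3); v=(3,1)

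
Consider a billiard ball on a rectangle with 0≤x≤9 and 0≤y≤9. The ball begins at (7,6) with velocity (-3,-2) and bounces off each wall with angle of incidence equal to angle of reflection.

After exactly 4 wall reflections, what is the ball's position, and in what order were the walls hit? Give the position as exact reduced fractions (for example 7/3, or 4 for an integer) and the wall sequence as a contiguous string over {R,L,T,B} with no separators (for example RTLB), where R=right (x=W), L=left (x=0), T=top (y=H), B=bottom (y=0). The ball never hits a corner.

1. t=7/3 → L at (0,4/3); v=(3,-2)
2. t=2/3 → B at (2,0); v=(3,2)
3. t=7/3 → R at (9,14/3); v=(-3,2)
4. t=13/6 → T at (5/2,9); v=(-3,-2)

Final position: (5/2,9)
Wall sequence: LBRT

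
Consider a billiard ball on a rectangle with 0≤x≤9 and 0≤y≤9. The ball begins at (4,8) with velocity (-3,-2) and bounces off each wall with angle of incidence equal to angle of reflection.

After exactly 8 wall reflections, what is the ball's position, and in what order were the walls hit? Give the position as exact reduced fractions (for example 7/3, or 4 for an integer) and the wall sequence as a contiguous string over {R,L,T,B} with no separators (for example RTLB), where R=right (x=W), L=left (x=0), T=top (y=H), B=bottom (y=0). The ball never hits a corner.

1. t=4/3 → L at (0,16/3); v=(3,-2)
2. t=8/3 → B at (8,0); v=(3,2)
3. t=1/3 → R at (9,2/3); v=(-3,2)
4. t=3 → L at (0,20/3); v=(3,2)
5. t=7/6 → T at (7/2,9); v=(3,-2)
6. t=11/6 → R at (9,16/3); v=(-3,-2)
7. t=8/3 → B at (1,0); v=(-3,2)
8. t=1/3 → L at (0,2/3); v=(3,2)

Final position: (0,2/3)
Wall sequence: LBRLTRBL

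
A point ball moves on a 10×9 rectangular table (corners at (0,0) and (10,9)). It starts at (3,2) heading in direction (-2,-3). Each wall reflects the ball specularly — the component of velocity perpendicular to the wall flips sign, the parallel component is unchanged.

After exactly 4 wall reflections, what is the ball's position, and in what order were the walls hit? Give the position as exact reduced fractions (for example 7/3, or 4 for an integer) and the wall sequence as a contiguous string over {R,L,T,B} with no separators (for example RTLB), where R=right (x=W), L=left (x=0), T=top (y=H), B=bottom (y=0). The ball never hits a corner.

Final position: (10,1/2)
Wall sequence: BLTR

1. t=2/3 → B at (5/3,0); v=(-2,3)
2. t=5/6 → L at (0,5/2); v=(2,3)
3. t=13/6 → T at (13/3,9); v=(2,-3)
4. t=17/6 → R at (10,1/2); v=(-2,-3)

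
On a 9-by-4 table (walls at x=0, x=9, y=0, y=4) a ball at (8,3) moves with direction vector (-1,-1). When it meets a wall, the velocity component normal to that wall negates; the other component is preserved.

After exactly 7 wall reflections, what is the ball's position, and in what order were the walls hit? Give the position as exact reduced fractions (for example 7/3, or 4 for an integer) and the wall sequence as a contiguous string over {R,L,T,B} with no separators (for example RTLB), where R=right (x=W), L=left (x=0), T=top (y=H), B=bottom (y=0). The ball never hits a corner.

Final position: (7,0)
Wall sequence: BTLBTRB

1. t=3 → B at (5,0); v=(-1,1)
2. t=4 → T at (1,4); v=(-1,-1)
3. t=1 → L at (0,3); v=(1,-1)
4. t=3 → B at (3,0); v=(1,1)
5. t=4 → T at (7,4); v=(1,-1)
6. t=2 → R at (9,2); v=(-1,-1)
7. t=2 → B at (7,0); v=(-1,1)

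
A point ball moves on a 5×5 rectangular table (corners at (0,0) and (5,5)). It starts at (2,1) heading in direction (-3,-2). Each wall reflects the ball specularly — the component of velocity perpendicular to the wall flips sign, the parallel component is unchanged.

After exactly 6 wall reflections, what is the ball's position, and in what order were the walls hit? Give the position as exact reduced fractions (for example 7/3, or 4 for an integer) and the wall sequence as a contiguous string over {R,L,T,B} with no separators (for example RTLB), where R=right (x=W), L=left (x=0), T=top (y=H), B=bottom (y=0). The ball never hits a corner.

1. t=1/2 → B at (1/2,0); v=(-3,2)
2. t=1/6 → L at (0,1/3); v=(3,2)
3. t=5/3 → R at (5,11/3); v=(-3,2)
4. t=2/3 → T at (3,5); v=(-3,-2)
5. t=1 → L at (0,3); v=(3,-2)
6. t=3/2 → B at (9/2,0); v=(3,2)

Final position: (9/2,0)
Wall sequence: BLRTLB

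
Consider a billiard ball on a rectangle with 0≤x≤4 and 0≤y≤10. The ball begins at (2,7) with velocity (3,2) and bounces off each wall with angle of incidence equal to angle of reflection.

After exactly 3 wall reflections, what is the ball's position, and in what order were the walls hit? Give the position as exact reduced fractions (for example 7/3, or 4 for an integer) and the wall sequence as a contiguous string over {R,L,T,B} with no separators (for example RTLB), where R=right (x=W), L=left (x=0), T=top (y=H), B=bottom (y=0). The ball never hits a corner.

Final position: (0,9)
Wall sequence: RTL

1. t=2/3 → R at (4,25/3); v=(-3,2)
2. t=5/6 → T at (3/2,10); v=(-3,-2)
3. t=1/2 → L at (0,9); v=(3,-2)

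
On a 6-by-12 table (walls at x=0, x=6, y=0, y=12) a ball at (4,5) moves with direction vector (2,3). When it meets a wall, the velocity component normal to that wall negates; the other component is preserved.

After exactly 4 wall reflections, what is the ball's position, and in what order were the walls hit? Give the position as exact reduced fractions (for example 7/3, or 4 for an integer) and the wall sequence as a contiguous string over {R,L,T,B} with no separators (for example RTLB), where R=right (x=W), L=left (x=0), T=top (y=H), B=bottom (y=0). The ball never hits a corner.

1. t=1 → R at (6,8); v=(-2,3)
2. t=4/3 → T at (10/3,12); v=(-2,-3)
3. t=5/3 → L at (0,7); v=(2,-3)
4. t=7/3 → B at (14/3,0); v=(2,3)

Final position: (14/3,0)
Wall sequence: RTLB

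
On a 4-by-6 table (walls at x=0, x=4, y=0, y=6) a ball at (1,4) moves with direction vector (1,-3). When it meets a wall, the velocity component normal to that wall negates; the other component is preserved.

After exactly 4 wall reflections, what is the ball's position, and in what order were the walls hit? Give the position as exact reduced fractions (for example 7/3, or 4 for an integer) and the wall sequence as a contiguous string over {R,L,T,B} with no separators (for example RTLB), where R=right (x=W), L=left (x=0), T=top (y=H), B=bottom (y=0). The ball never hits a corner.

1. t=4/3 → B at (7/3,0); v=(1,3)
2. t=5/3 → R at (4,5); v=(-1,3)
3. t=1/3 → T at (11/3,6); v=(-1,-3)
4. t=2 → B at (5/3,0); v=(-1,3)

Final position: (5/3,0)
Wall sequence: BRTB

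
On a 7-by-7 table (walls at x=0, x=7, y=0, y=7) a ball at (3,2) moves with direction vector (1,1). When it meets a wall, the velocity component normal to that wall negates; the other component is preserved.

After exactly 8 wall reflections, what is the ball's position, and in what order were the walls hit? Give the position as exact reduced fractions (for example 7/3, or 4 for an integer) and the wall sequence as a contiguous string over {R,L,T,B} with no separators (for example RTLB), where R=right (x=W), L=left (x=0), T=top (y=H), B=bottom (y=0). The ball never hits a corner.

Final position: (1,0)
Wall sequence: RTLBRTLB

1. t=4 → R at (7,6); v=(-1,1)
2. t=1 → T at (6,7); v=(-1,-1)
3. t=6 → L at (0,1); v=(1,-1)
4. t=1 → B at (1,0); v=(1,1)
5. t=6 → R at (7,6); v=(-1,1)
6. t=1 → T at (6,7); v=(-1,-1)
7. t=6 → L at (0,1); v=(1,-1)
8. t=1 → B at (1,0); v=(1,1)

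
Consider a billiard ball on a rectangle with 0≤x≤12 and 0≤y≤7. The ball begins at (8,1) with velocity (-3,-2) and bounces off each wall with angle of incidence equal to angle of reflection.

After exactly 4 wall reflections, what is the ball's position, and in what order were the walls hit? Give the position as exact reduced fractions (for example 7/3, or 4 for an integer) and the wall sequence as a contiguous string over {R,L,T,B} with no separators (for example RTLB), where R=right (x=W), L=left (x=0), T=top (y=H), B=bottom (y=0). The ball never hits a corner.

1. t=1/2 → B at (13/2,0); v=(-3,2)
2. t=13/6 → L at (0,13/3); v=(3,2)
3. t=4/3 → T at (4,7); v=(3,-2)
4. t=8/3 → R at (12,5/3); v=(-3,-2)

Final position: (12,5/3)
Wall sequence: BLTR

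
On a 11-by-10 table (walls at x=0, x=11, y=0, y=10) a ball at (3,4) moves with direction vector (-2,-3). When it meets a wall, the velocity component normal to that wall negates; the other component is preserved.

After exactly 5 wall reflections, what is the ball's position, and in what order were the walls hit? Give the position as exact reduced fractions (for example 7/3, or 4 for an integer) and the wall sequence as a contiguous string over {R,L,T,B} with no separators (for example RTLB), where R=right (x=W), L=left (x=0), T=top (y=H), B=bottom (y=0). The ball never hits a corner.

Final position: (9,0)
Wall sequence: BLTRB

1. t=4/3 → B at (1/3,0); v=(-2,3)
2. t=1/6 → L at (0,1/2); v=(2,3)
3. t=19/6 → T at (19/3,10); v=(2,-3)
4. t=7/3 → R at (11,3); v=(-2,-3)
5. t=1 → B at (9,0); v=(-2,3)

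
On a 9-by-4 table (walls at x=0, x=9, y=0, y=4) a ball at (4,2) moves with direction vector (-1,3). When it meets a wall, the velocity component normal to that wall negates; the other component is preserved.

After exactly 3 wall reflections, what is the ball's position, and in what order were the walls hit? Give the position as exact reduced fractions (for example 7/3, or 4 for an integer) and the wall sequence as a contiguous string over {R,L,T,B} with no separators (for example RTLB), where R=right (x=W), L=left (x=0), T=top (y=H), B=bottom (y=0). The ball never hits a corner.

Final position: (2/3,4)
Wall sequence: TBT

1. t=2/3 → T at (10/3,4); v=(-1,-3)
2. t=4/3 → B at (2,0); v=(-1,3)
3. t=4/3 → T at (2/3,4); v=(-1,-3)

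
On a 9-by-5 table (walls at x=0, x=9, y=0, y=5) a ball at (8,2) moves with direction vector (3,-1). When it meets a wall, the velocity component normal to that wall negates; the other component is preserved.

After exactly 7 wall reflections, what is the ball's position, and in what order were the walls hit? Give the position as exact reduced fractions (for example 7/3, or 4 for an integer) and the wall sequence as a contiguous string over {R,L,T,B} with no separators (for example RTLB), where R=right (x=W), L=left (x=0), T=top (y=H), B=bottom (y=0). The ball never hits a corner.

Final position: (8,0)
Wall sequence: RBLRTLB

1. t=1/3 → R at (9,5/3); v=(-3,-1)
2. t=5/3 → B at (4,0); v=(-3,1)
3. t=4/3 → L at (0,4/3); v=(3,1)
4. t=3 → R at (9,13/3); v=(-3,1)
5. t=2/3 → T at (7,5); v=(-3,-1)
6. t=7/3 → L at (0,8/3); v=(3,-1)
7. t=8/3 → B at (8,0); v=(3,1)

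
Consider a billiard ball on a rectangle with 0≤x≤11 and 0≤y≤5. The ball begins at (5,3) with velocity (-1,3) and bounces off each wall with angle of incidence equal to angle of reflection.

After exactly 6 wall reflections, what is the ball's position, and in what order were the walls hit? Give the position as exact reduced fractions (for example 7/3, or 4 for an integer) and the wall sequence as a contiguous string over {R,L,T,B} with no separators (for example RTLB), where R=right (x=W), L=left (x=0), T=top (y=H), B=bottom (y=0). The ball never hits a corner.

1. t=2/3 → T at (13/3,5); v=(-1,-3)
2. t=5/3 → B at (8/3,0); v=(-1,3)
3. t=5/3 → T at (1,5); v=(-1,-3)
4. t=1 → L at (0,2); v=(1,-3)
5. t=2/3 → B at (2/3,0); v=(1,3)
6. t=5/3 → T at (7/3,5); v=(1,-3)

Final position: (7/3,5)
Wall sequence: TBTLBT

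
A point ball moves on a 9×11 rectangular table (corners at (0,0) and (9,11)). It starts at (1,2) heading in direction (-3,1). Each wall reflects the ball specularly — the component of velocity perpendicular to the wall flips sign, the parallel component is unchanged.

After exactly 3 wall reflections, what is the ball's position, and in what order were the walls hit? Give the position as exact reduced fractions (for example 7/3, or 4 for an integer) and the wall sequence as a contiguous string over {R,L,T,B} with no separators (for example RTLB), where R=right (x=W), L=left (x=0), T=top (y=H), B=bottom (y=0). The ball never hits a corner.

1. t=1/3 → L at (0,7/3); v=(3,1)
2. t=3 → R at (9,16/3); v=(-3,1)
3. t=3 → L at (0,25/3); v=(3,1)

Final position: (0,25/3)
Wall sequence: LRL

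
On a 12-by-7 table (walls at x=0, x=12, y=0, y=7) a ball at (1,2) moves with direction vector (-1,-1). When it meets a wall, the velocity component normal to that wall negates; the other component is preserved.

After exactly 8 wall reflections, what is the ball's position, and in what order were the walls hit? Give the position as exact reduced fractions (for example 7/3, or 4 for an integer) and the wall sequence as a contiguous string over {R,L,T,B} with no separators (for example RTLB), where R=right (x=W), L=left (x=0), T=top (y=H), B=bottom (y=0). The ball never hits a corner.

Final position: (5,0)
Wall sequence: LBTRBTLB

1. t=1 → L at (0,1); v=(1,-1)
2. t=1 → B at (1,0); v=(1,1)
3. t=7 → T at (8,7); v=(1,-1)
4. t=4 → R at (12,3); v=(-1,-1)
5. t=3 → B at (9,0); v=(-1,1)
6. t=7 → T at (2,7); v=(-1,-1)
7. t=2 → L at (0,5); v=(1,-1)
8. t=5 → B at (5,0); v=(1,1)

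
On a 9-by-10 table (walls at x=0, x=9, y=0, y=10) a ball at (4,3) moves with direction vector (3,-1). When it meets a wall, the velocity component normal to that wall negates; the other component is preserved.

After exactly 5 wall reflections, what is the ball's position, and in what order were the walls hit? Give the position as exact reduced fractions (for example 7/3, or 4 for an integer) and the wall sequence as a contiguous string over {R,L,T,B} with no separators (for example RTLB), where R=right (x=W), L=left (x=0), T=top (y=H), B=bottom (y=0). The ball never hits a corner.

1. t=5/3 → R at (9,4/3); v=(-3,-1)
2. t=4/3 → B at (5,0); v=(-3,1)
3. t=5/3 → L at (0,5/3); v=(3,1)
4. t=3 → R at (9,14/3); v=(-3,1)
5. t=3 → L at (0,23/3); v=(3,1)

Final position: (0,23/3)
Wall sequence: RBLRL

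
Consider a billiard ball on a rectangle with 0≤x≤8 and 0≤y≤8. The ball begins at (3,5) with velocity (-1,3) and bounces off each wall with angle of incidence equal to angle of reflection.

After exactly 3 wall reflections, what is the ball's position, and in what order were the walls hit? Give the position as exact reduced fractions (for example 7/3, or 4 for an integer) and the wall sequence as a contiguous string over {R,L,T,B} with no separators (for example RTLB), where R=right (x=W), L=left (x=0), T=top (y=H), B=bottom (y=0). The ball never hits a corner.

1. t=1 → T at (2,8); v=(-1,-3)
2. t=2 → L at (0,2); v=(1,-3)
3. t=2/3 → B at (2/3,0); v=(1,3)

Final position: (2/3,0)
Wall sequence: TLB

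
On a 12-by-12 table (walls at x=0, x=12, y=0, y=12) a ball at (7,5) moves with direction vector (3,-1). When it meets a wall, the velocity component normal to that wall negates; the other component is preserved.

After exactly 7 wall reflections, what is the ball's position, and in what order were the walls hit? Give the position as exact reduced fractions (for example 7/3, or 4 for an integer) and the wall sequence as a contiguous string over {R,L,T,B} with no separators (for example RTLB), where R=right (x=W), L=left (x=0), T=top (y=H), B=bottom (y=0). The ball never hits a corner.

1. t=5/3 → R at (12,10/3); v=(-3,-1)
2. t=10/3 → B at (2,0); v=(-3,1)
3. t=2/3 → L at (0,2/3); v=(3,1)
4. t=4 → R at (12,14/3); v=(-3,1)
5. t=4 → L at (0,26/3); v=(3,1)
6. t=10/3 → T at (10,12); v=(3,-1)
7. t=2/3 → R at (12,34/3); v=(-3,-1)

Final position: (12,34/3)
Wall sequence: RBLRLTR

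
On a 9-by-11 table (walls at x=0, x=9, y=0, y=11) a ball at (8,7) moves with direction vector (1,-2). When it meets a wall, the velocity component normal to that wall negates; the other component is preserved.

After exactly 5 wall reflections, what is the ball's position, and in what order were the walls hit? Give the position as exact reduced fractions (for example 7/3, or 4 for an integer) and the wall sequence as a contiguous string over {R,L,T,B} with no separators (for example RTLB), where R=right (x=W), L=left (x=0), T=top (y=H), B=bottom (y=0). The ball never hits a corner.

1. t=1 → R at (9,5); v=(-1,-2)
2. t=5/2 → B at (13/2,0); v=(-1,2)
3. t=11/2 → T at (1,11); v=(-1,-2)
4. t=1 → L at (0,9); v=(1,-2)
5. t=9/2 → B at (9/2,0); v=(1,2)

Final position: (9/2,0)
Wall sequence: RBTLB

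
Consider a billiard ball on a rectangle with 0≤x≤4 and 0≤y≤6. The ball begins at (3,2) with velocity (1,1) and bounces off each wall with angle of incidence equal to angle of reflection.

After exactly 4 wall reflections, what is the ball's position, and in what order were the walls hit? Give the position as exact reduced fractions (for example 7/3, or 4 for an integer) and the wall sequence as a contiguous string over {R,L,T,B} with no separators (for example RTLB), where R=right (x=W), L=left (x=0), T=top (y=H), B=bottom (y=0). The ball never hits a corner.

Final position: (4,1)
Wall sequence: RTLR

1. t=1 → R at (4,3); v=(-1,1)
2. t=3 → T at (1,6); v=(-1,-1)
3. t=1 → L at (0,5); v=(1,-1)
4. t=4 → R at (4,1); v=(-1,-1)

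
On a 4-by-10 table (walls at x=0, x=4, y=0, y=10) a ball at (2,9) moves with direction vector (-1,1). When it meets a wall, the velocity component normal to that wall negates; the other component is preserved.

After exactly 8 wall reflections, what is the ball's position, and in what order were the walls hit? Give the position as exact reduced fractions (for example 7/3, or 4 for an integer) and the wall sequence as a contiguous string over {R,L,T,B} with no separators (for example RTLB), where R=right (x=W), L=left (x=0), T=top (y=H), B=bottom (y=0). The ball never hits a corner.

Final position: (3,10)
Wall sequence: TLRLBRLT

1. t=1 → T at (1,10); v=(-1,-1)
2. t=1 → L at (0,9); v=(1,-1)
3. t=4 → R at (4,5); v=(-1,-1)
4. t=4 → L at (0,1); v=(1,-1)
5. t=1 → B at (1,0); v=(1,1)
6. t=3 → R at (4,3); v=(-1,1)
7. t=4 → L at (0,7); v=(1,1)
8. t=3 → T at (3,10); v=(1,-1)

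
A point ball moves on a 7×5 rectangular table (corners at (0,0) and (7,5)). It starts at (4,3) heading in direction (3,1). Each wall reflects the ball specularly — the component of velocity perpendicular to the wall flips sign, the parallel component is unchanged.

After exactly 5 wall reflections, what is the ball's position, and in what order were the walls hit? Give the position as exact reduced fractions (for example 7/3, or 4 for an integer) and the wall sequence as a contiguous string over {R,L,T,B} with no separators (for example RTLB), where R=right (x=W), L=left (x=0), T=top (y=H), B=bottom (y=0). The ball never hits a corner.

Final position: (3,0)
Wall sequence: RTLRB

1. t=1 → R at (7,4); v=(-3,1)
2. t=1 → T at (4,5); v=(-3,-1)
3. t=4/3 → L at (0,11/3); v=(3,-1)
4. t=7/3 → R at (7,4/3); v=(-3,-1)
5. t=4/3 → B at (3,0); v=(-3,1)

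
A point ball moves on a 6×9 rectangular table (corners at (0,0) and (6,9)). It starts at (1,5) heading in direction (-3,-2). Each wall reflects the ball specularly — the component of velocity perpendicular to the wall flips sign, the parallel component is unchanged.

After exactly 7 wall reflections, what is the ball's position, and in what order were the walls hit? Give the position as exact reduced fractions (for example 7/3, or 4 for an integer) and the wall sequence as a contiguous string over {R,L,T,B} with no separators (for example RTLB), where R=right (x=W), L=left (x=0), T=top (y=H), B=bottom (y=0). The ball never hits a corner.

1. t=1/3 → L at (0,13/3); v=(3,-2)
2. t=2 → R at (6,1/3); v=(-3,-2)
3. t=1/6 → B at (11/2,0); v=(-3,2)
4. t=11/6 → L at (0,11/3); v=(3,2)
5. t=2 → R at (6,23/3); v=(-3,2)
6. t=2/3 → T at (4,9); v=(-3,-2)
7. t=4/3 → L at (0,19/3); v=(3,-2)

Final position: (0,19/3)
Wall sequence: LRBLRTL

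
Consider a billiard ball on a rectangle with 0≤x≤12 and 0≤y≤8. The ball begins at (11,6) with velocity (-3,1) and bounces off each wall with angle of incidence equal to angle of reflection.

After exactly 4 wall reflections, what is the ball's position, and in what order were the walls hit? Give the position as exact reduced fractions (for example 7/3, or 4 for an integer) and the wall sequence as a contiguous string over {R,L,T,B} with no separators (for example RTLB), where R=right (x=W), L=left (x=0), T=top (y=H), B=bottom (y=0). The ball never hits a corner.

1. t=2 → T at (5,8); v=(-3,-1)
2. t=5/3 → L at (0,19/3); v=(3,-1)
3. t=4 → R at (12,7/3); v=(-3,-1)
4. t=7/3 → B at (5,0); v=(-3,1)

Final position: (5,0)
Wall sequence: TLRB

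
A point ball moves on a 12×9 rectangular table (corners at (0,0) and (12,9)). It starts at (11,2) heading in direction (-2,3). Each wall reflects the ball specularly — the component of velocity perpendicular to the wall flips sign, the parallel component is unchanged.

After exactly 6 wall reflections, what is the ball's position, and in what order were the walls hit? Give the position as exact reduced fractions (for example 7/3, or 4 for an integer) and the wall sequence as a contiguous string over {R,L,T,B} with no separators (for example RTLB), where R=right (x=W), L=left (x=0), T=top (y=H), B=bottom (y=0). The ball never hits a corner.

1. t=7/3 → T at (19/3,9); v=(-2,-3)
2. t=3 → B at (1/3,0); v=(-2,3)
3. t=1/6 → L at (0,1/2); v=(2,3)
4. t=17/6 → T at (17/3,9); v=(2,-3)
5. t=3 → B at (35/3,0); v=(2,3)
6. t=1/6 → R at (12,1/2); v=(-2,3)

Final position: (12,1/2)
Wall sequence: TBLTBR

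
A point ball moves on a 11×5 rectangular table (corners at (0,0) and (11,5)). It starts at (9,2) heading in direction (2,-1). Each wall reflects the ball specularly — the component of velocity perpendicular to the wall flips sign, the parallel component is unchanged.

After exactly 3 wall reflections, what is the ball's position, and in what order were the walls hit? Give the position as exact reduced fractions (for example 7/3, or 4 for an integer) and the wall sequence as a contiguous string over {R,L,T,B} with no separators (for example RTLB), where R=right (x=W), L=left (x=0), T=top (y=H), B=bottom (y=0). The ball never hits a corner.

Final position: (0,9/2)
Wall sequence: RBL

1. t=1 → R at (11,1); v=(-2,-1)
2. t=1 → B at (9,0); v=(-2,1)
3. t=9/2 → L at (0,9/2); v=(2,1)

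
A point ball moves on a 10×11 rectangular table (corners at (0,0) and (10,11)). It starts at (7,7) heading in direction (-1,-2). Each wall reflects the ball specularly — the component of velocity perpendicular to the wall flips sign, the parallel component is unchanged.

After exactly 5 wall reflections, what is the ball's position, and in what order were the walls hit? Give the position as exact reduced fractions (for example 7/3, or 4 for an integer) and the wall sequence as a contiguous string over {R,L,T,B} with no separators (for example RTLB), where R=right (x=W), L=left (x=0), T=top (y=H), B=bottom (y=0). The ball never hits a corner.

Final position: (10,5)
Wall sequence: BLTBR

1. t=7/2 → B at (7/2,0); v=(-1,2)
2. t=7/2 → L at (0,7); v=(1,2)
3. t=2 → T at (2,11); v=(1,-2)
4. t=11/2 → B at (15/2,0); v=(1,2)
5. t=5/2 → R at (10,5); v=(-1,2)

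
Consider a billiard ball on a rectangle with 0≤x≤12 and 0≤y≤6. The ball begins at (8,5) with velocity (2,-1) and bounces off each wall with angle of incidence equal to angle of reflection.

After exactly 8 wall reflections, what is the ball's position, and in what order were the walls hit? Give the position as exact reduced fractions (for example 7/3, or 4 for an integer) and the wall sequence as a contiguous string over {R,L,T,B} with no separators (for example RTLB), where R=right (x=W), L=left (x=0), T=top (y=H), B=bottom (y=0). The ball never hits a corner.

1. t=2 → R at (12,3); v=(-2,-1)
2. t=3 → B at (6,0); v=(-2,1)
3. t=3 → L at (0,3); v=(2,1)
4. t=3 → T at (6,6); v=(2,-1)
5. t=3 → R at (12,3); v=(-2,-1)
6. t=3 → B at (6,0); v=(-2,1)
7. t=3 → L at (0,3); v=(2,1)
8. t=3 → T at (6,6); v=(2,-1)

Final position: (6,6)
Wall sequence: RBLTRBLT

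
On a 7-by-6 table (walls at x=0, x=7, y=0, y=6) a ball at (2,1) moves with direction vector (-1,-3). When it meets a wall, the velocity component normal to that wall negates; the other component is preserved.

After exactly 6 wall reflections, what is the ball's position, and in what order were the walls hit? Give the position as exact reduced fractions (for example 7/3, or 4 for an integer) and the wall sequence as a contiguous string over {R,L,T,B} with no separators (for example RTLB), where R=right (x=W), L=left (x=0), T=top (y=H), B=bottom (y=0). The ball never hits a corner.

Final position: (19/3,0)
Wall sequence: BLTBTB

1. t=1/3 → B at (5/3,0); v=(-1,3)
2. t=5/3 → L at (0,5); v=(1,3)
3. t=1/3 → T at (1/3,6); v=(1,-3)
4. t=2 → B at (7/3,0); v=(1,3)
5. t=2 → T at (13/3,6); v=(1,-3)
6. t=2 → B at (19/3,0); v=(1,3)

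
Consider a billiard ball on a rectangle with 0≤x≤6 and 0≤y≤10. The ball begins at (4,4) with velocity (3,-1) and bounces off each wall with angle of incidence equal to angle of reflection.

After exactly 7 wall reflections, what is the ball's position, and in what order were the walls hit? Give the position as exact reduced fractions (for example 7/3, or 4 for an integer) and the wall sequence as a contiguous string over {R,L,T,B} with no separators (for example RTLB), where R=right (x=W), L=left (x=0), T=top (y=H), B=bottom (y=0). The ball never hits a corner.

Final position: (0,20/3)
Wall sequence: RLBRLRL

1. t=2/3 → R at (6,10/3); v=(-3,-1)
2. t=2 → L at (0,4/3); v=(3,-1)
3. t=4/3 → B at (4,0); v=(3,1)
4. t=2/3 → R at (6,2/3); v=(-3,1)
5. t=2 → L at (0,8/3); v=(3,1)
6. t=2 → R at (6,14/3); v=(-3,1)
7. t=2 → L at (0,20/3); v=(3,1)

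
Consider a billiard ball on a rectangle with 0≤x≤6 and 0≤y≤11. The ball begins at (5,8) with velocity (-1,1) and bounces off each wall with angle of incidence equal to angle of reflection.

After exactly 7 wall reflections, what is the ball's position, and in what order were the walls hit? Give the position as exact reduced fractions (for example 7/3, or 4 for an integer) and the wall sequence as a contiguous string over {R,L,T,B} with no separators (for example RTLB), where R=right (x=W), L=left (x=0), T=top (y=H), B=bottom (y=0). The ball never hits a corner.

1. t=3 → T at (2,11); v=(-1,-1)
2. t=2 → L at (0,9); v=(1,-1)
3. t=6 → R at (6,3); v=(-1,-1)
4. t=3 → B at (3,0); v=(-1,1)
5. t=3 → L at (0,3); v=(1,1)
6. t=6 → R at (6,9); v=(-1,1)
7. t=2 → T at (4,11); v=(-1,-1)

Final position: (4,11)
Wall sequence: TLRBLRT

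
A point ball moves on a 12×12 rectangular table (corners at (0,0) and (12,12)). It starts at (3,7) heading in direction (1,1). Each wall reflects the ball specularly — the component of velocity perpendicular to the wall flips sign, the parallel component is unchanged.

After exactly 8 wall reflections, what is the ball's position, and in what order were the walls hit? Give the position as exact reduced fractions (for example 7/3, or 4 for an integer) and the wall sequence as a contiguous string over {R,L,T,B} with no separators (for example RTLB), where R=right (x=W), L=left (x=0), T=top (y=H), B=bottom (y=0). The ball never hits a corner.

Final position: (0,4)
Wall sequence: TRBLTRBL

1. t=5 → T at (8,12); v=(1,-1)
2. t=4 → R at (12,8); v=(-1,-1)
3. t=8 → B at (4,0); v=(-1,1)
4. t=4 → L at (0,4); v=(1,1)
5. t=8 → T at (8,12); v=(1,-1)
6. t=4 → R at (12,8); v=(-1,-1)
7. t=8 → B at (4,0); v=(-1,1)
8. t=4 → L at (0,4); v=(1,1)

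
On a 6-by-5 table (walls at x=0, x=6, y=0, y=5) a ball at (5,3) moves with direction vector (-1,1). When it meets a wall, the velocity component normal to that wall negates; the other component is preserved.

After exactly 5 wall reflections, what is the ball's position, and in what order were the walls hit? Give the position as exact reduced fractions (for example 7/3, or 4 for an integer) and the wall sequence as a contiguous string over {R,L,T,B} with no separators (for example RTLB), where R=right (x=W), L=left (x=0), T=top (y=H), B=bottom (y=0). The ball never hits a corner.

1. t=2 → T at (3,5); v=(-1,-1)
2. t=3 → L at (0,2); v=(1,-1)
3. t=2 → B at (2,0); v=(1,1)
4. t=4 → R at (6,4); v=(-1,1)
5. t=1 → T at (5,5); v=(-1,-1)

Final position: (5,5)
Wall sequence: TLBRT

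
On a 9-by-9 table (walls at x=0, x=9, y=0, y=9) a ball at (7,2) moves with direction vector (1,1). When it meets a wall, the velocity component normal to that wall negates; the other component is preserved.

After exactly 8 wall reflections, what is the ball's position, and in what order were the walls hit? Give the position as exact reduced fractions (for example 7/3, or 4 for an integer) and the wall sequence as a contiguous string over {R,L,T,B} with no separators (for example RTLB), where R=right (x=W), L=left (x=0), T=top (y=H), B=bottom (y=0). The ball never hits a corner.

1. t=2 → R at (9,4); v=(-1,1)
2. t=5 → T at (4,9); v=(-1,-1)
3. t=4 → L at (0,5); v=(1,-1)
4. t=5 → B at (5,0); v=(1,1)
5. t=4 → R at (9,4); v=(-1,1)
6. t=5 → T at (4,9); v=(-1,-1)
7. t=4 → L at (0,5); v=(1,-1)
8. t=5 → B at (5,0); v=(1,1)

Final position: (5,0)
Wall sequence: RTLBRTLB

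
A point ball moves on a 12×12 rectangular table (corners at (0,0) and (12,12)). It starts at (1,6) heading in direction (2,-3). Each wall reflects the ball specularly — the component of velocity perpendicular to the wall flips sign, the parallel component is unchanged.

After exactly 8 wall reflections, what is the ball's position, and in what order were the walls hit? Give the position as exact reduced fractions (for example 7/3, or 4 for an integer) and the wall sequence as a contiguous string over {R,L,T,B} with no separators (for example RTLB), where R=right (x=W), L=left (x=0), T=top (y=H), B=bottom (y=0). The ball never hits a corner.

Final position: (11,0)
Wall sequence: BRTBLTRB

1. t=2 → B at (5,0); v=(2,3)
2. t=7/2 → R at (12,21/2); v=(-2,3)
3. t=1/2 → T at (11,12); v=(-2,-3)
4. t=4 → B at (3,0); v=(-2,3)
5. t=3/2 → L at (0,9/2); v=(2,3)
6. t=5/2 → T at (5,12); v=(2,-3)
7. t=7/2 → R at (12,3/2); v=(-2,-3)
8. t=1/2 → B at (11,0); v=(-2,3)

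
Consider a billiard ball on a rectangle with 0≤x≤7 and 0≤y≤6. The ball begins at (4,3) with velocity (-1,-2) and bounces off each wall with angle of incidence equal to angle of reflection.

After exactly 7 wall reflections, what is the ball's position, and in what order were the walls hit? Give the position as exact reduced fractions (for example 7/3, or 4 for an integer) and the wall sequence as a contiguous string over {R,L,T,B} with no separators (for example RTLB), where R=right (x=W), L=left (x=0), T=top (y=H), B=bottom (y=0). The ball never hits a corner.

1. t=3/2 → B at (5/2,0); v=(-1,2)
2. t=5/2 → L at (0,5); v=(1,2)
3. t=1/2 → T at (1/2,6); v=(1,-2)
4. t=3 → B at (7/2,0); v=(1,2)
5. t=3 → T at (13/2,6); v=(1,-2)
6. t=1/2 → R at (7,5); v=(-1,-2)
7. t=5/2 → B at (9/2,0); v=(-1,2)

Final position: (9/2,0)
Wall sequence: BLTBTRB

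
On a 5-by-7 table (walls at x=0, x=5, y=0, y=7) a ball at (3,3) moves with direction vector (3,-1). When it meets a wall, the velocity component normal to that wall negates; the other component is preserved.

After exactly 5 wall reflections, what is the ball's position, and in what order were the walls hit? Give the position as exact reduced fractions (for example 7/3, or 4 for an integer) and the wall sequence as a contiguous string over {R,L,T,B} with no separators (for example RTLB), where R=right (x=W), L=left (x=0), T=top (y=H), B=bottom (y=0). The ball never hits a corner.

Final position: (0,8/3)
Wall sequence: RLBRL

1. t=2/3 → R at (5,7/3); v=(-3,-1)
2. t=5/3 → L at (0,2/3); v=(3,-1)
3. t=2/3 → B at (2,0); v=(3,1)
4. t=1 → R at (5,1); v=(-3,1)
5. t=5/3 → L at (0,8/3); v=(3,1)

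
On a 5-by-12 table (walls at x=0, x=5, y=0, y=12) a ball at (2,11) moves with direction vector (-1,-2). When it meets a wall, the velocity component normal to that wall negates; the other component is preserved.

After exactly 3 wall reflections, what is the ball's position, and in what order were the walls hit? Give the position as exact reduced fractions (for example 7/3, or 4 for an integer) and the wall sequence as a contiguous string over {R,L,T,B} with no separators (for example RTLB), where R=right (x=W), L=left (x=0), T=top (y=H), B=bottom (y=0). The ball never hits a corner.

1. t=2 → L at (0,7); v=(1,-2)
2. t=7/2 → B at (7/2,0); v=(1,2)
3. t=3/2 → R at (5,3); v=(-1,2)

Final position: (5,3)
Wall sequence: LBR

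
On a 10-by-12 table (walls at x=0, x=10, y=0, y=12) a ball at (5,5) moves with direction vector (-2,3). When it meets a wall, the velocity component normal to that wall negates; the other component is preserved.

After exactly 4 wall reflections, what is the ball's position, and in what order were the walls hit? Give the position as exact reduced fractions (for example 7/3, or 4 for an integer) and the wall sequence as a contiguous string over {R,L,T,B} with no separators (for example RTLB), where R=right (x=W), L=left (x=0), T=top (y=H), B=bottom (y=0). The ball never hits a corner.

Final position: (10,7/2)
Wall sequence: TLBR

1. t=7/3 → T at (1/3,12); v=(-2,-3)
2. t=1/6 → L at (0,23/2); v=(2,-3)
3. t=23/6 → B at (23/3,0); v=(2,3)
4. t=7/6 → R at (10,7/2); v=(-2,3)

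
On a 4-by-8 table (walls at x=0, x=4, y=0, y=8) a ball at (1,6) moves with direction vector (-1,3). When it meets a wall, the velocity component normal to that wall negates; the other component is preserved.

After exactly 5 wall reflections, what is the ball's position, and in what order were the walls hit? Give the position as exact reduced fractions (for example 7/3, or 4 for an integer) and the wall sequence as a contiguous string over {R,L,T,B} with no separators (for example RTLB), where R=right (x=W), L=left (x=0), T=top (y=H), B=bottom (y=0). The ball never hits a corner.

1. t=2/3 → T at (1/3,8); v=(-1,-3)
2. t=1/3 → L at (0,7); v=(1,-3)
3. t=7/3 → B at (7/3,0); v=(1,3)
4. t=5/3 → R at (4,5); v=(-1,3)
5. t=1 → T at (3,8); v=(-1,-3)

Final position: (3,8)
Wall sequence: TLBRT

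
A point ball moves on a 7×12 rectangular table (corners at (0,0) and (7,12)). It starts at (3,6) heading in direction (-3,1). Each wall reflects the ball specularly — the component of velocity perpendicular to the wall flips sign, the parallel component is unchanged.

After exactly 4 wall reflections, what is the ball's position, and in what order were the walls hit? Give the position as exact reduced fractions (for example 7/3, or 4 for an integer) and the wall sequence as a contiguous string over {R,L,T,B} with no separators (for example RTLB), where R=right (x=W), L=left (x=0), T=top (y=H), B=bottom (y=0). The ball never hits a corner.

1. t=1 → L at (0,7); v=(3,1)
2. t=7/3 → R at (7,28/3); v=(-3,1)
3. t=7/3 → L at (0,35/3); v=(3,1)
4. t=1/3 → T at (1,12); v=(3,-1)

Final position: (1,12)
Wall sequence: LRLT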